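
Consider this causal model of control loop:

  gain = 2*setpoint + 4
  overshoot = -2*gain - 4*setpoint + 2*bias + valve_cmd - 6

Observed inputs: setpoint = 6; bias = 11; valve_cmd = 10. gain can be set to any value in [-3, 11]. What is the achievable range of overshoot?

Intervening on gain fixes its value directly, overriding its dependence on setpoint.
Substituting into the overshoot equation gives overshoot = -2*gain + 2.
Linear in gain, so extremes are at the endpoints: gain = -3 gives overshoot = 8; gain = 11 gives overshoot = -20.

-20 to 8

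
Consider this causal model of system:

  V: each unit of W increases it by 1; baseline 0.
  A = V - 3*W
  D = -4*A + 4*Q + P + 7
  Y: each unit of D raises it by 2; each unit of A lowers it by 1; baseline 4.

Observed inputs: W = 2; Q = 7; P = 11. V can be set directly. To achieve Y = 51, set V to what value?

V = 11

Intervening on V fixes its value directly, overriding its dependence on W.
Substituting into the A equation gives A = V - 6.
Substituting into the D equation gives D = -4*V + 70.
Substituting into the Y equation gives Y = -9*V + 150.
Solve -9*V + 150 = 51: V = (51 - 150) / -9 = 11.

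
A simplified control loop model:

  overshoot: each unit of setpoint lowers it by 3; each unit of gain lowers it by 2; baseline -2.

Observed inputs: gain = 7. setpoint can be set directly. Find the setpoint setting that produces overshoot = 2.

setpoint = -6

Substituting into the overshoot equation gives overshoot = -3*setpoint - 16.
Solve -3*setpoint - 16 = 2: setpoint = (2 + 16) / -3 = -6.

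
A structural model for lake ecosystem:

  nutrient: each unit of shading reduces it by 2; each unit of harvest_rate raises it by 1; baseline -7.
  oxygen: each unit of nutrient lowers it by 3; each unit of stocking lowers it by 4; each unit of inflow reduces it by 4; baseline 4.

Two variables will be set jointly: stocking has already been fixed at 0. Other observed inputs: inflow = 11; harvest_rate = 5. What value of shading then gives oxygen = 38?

With stocking held at 0:
Substituting into the nutrient equation gives nutrient = -2*shading - 2.
oxygen becomes 6*shading - 34.
Solve 6*shading - 34 = 38: shading = (38 + 34) / 6 = 12.

shading = 12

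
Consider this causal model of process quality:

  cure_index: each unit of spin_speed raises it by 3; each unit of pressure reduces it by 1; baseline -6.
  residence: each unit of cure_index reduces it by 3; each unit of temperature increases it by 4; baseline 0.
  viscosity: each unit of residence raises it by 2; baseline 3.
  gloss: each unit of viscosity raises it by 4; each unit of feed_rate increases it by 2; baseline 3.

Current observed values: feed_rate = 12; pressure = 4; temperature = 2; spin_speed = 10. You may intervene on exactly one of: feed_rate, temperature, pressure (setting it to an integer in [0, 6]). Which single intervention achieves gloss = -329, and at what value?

set pressure = 6

Intervening on feed_rate: gloss = 2*feed_rate - 401. Reaching -329 requires feed_rate = 36, outside [0, 6].
Intervening on temperature: gloss = 32*temperature - 441. Reaching -329 requires temperature = 7/2, not an integer.
Intervening on pressure: with other inputs at their observed values, gloss = 24*pressure - 473. Solving for -329 gives pressure = 6, within [0, 6].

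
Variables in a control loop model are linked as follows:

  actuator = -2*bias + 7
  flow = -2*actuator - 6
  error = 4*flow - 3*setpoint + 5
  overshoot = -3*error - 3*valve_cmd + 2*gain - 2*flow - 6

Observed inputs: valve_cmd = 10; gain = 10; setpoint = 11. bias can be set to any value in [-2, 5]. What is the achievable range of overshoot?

68 to 460

Substituting into the flow equation gives flow = 4*bias - 20.
So error = 16*bias - 108.
Substituting into the overshoot equation gives overshoot = -56*bias + 348.
Linear in bias, so extremes are at the endpoints: bias = -2 gives overshoot = 460; bias = 5 gives overshoot = 68.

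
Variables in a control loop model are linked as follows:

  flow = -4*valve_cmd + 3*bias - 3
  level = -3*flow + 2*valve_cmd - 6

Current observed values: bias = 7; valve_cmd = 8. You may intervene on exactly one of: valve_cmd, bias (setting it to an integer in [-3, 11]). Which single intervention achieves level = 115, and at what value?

set bias = 0

Intervening on valve_cmd: level = 14*valve_cmd - 60. Reaching 115 requires valve_cmd = 25/2, not an integer.
Intervening on bias: with other inputs at their observed values, level = -9*bias + 115. Solving for 115 gives bias = 0, within [-3, 11].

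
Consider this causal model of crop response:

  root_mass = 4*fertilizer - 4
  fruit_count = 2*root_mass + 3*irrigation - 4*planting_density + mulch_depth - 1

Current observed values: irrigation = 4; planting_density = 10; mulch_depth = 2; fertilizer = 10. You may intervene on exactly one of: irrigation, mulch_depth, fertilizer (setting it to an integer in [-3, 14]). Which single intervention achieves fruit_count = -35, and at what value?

Intervening on irrigation: fruit_count = 3*irrigation + 33. Reaching -35 requires irrigation = -68/3, not an integer.
Intervening on mulch_depth: fruit_count = mulch_depth + 43. Reaching -35 requires mulch_depth = -78, outside [-3, 14].
Intervening on fertilizer: with other inputs at their observed values, fruit_count = 8*fertilizer - 35. Solving for -35 gives fertilizer = 0, within [-3, 14].

set fertilizer = 0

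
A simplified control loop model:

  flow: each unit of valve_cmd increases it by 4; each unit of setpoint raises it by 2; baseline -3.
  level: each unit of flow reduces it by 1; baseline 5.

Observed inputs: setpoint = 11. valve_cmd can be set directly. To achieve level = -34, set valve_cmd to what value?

Substituting into the flow equation gives flow = 4*valve_cmd + 19.
So level = -4*valve_cmd - 14.
Solve -4*valve_cmd - 14 = -34: valve_cmd = (-34 + 14) / -4 = 5.

valve_cmd = 5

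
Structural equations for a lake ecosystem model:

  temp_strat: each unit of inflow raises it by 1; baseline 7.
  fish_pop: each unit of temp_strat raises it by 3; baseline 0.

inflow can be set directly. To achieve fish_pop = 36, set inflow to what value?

Substituting into the fish_pop equation gives fish_pop = 3*inflow + 21.
Solve 3*inflow + 21 = 36: inflow = (36 - 21) / 3 = 5.

inflow = 5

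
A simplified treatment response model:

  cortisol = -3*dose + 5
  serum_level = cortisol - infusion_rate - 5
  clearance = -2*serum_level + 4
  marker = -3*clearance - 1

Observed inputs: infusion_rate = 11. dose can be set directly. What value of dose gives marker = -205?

Substituting into the serum_level equation gives serum_level = -3*dose - 11.
Substituting into the clearance equation gives clearance = 6*dose + 26.
marker becomes -18*dose - 79.
Solve -18*dose - 79 = -205: dose = (-205 + 79) / -18 = 7.

dose = 7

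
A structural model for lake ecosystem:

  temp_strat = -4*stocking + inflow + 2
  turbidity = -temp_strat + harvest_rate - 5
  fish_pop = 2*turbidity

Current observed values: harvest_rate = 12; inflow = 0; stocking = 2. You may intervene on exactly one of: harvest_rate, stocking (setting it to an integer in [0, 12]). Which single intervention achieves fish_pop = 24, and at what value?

set harvest_rate = 11

Intervening on harvest_rate: with other inputs at their observed values, fish_pop = 2*harvest_rate + 2. Solving for 24 gives harvest_rate = 11, within [0, 12].
Intervening on stocking: fish_pop = 8*stocking + 10. Reaching 24 requires stocking = 7/4, not an integer.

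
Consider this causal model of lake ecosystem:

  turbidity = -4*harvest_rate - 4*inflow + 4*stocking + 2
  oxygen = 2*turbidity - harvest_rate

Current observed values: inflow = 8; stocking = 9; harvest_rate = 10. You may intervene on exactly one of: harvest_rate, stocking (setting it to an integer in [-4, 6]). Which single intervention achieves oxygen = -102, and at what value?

Intervening on harvest_rate: oxygen = -9*harvest_rate + 12. Reaching -102 requires harvest_rate = 38/3, not an integer.
Intervening on stocking: with other inputs at their observed values, oxygen = 8*stocking - 150. Solving for -102 gives stocking = 6, within [-4, 6].

set stocking = 6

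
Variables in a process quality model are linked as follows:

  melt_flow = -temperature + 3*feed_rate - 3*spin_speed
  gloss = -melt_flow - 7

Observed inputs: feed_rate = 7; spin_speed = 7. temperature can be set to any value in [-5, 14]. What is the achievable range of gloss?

-12 to 7

Substituting into the melt_flow equation gives melt_flow = -temperature.
Substituting into the gloss equation gives gloss = temperature - 7.
Linear in temperature, so extremes are at the endpoints: temperature = -5 gives gloss = -12; temperature = 14 gives gloss = 7.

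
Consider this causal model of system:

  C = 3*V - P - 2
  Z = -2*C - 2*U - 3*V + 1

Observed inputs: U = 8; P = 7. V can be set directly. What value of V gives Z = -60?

V = 7

Substituting into the C equation gives C = 3*V - 9.
Substituting into the Z equation gives Z = -9*V + 3.
Solve -9*V + 3 = -60: V = (-60 - 3) / -9 = 7.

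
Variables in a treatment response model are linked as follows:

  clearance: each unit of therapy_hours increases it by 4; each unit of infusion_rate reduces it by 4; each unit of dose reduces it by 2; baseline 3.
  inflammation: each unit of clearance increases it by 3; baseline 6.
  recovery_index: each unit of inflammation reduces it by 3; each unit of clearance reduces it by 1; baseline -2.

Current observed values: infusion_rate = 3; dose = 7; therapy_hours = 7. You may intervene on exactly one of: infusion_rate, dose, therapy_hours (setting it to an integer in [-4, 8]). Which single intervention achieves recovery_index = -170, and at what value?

set dose = 2

Intervening on infusion_rate: recovery_index = 40*infusion_rate - 190. Reaching -170 requires infusion_rate = 1/2, not an integer.
Intervening on dose: with other inputs at their observed values, recovery_index = 20*dose - 210. Solving for -170 gives dose = 2, within [-4, 8].
Intervening on therapy_hours: recovery_index = -40*therapy_hours + 210. Reaching -170 requires therapy_hours = 19/2, not an integer.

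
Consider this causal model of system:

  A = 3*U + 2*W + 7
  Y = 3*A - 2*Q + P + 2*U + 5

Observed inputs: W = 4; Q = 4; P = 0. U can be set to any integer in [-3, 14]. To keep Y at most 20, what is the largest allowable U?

U = -2

Substituting into the A equation gives A = 3*U + 15.
Substituting into the Y equation gives Y = 11*U + 42.
Require 11*U + 42 ≤ 20, so U ≤ -2.
The largest integer in [-3, 14] satisfying this is -2.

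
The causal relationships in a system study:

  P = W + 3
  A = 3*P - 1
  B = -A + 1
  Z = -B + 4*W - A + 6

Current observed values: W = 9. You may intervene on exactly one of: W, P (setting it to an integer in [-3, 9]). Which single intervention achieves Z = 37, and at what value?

Intervening on W: with other inputs at their observed values, Z = 4*W + 5. Solving for 37 gives W = 8, within [-3, 9].
Intervening on P: the paths from P to Z cancel (net effect zero), leaving Z = 41; 37 is unreachable this way.

set W = 8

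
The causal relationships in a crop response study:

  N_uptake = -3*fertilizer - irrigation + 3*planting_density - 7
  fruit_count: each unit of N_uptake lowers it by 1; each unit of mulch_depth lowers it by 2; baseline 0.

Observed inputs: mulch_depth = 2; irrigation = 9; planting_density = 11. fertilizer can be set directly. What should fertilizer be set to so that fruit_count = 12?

Substituting into the N_uptake equation gives N_uptake = -3*fertilizer + 17.
Substituting into the fruit_count equation gives fruit_count = 3*fertilizer - 21.
Solve 3*fertilizer - 21 = 12: fertilizer = (12 + 21) / 3 = 11.

fertilizer = 11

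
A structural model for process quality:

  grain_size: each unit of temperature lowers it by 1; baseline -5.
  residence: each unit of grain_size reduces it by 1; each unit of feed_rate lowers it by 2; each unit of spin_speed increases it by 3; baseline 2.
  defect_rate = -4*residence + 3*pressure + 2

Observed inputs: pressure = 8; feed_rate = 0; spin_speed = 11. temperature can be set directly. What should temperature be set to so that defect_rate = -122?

temperature = -3

Substituting into the residence equation gives residence = temperature + 40.
defect_rate becomes -4*temperature - 134.
Solve -4*temperature - 134 = -122: temperature = (-122 + 134) / -4 = -3.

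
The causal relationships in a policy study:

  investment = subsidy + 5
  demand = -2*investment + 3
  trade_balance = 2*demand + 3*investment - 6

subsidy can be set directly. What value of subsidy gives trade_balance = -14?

Substituting into the demand equation gives demand = -2*subsidy - 7.
trade_balance becomes -subsidy - 5.
Solve -subsidy - 5 = -14: subsidy = (-14 + 5) / -1 = 9.

subsidy = 9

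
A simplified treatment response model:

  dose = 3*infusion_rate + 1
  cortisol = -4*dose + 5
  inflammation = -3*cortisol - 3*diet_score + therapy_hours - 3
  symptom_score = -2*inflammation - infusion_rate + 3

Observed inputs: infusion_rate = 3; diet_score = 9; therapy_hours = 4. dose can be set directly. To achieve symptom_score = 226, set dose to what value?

dose = -6

Intervening on dose fixes its value directly, overriding its dependence on infusion_rate.
Substituting into the inflammation equation gives inflammation = 12*dose - 41.
So symptom_score = -24*dose + 82.
Solve -24*dose + 82 = 226: dose = (226 - 82) / -24 = -6.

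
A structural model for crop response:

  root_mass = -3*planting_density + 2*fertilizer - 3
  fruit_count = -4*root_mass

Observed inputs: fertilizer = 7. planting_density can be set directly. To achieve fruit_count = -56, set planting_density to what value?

planting_density = -1

Substituting into the root_mass equation gives root_mass = -3*planting_density + 11.
This gives fruit_count = 12*planting_density - 44.
Solve 12*planting_density - 44 = -56: planting_density = (-56 + 44) / 12 = -1.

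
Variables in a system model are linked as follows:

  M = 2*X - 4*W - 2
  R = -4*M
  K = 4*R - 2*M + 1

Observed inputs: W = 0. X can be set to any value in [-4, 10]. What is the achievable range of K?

Substituting into the M equation gives M = 2*X - 2.
R becomes -8*X + 8.
Substituting into the K equation gives K = -36*X + 37.
Linear in X, so extremes are at the endpoints: X = -4 gives K = 181; X = 10 gives K = -323.

-323 to 181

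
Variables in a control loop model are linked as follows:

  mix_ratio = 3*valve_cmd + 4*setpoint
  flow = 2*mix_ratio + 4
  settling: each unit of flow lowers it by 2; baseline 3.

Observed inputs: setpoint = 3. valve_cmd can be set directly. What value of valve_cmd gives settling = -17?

valve_cmd = -3

Substituting into the mix_ratio equation gives mix_ratio = 3*valve_cmd + 12.
This gives flow = 6*valve_cmd + 28.
So settling = -12*valve_cmd - 53.
Solve -12*valve_cmd - 53 = -17: valve_cmd = (-17 + 53) / -12 = -3.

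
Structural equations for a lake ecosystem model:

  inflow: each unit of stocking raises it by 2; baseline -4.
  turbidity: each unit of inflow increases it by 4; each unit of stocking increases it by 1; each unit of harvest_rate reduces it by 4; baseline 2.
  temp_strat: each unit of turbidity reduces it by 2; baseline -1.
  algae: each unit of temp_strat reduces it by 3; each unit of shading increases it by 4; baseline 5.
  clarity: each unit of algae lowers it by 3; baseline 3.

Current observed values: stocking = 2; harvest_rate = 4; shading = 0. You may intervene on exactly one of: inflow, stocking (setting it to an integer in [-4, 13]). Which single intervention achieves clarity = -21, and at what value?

set inflow = 3

Intervening on inflow: with other inputs at their observed values, clarity = -72*inflow + 195. Solving for -21 gives inflow = 3, within [-4, 13].
Intervening on stocking: clarity = -162*stocking + 519. Reaching -21 requires stocking = 10/3, not an integer.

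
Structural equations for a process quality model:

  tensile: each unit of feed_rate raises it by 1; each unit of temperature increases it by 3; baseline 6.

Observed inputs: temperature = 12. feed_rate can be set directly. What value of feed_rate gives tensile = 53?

Substituting into the tensile equation gives tensile = feed_rate + 42.
Solve feed_rate + 42 = 53: feed_rate = (53 - 42) / 1 = 11.

feed_rate = 11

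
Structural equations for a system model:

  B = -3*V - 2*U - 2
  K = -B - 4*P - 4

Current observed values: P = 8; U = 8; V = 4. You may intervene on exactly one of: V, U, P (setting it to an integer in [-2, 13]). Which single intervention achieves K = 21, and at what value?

Intervening on V: with other inputs at their observed values, K = 3*V - 18. Solving for 21 gives V = 13, within [-2, 13].
Intervening on U: K = 2*U - 22. Reaching 21 requires U = 43/2, not an integer.
Intervening on P: K = -4*P + 26. Reaching 21 requires P = 5/4, not an integer.

set V = 13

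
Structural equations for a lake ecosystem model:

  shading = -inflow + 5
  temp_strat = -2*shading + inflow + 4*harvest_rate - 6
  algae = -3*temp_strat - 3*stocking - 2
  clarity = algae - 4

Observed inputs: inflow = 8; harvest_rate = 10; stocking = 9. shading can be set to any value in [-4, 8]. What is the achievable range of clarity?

-183 to -111

Intervening on shading fixes its value directly, overriding its dependence on inflow.
Substituting into the temp_strat equation gives temp_strat = -2*shading + 42.
Substituting into the algae equation gives algae = 6*shading - 155.
Substituting into the clarity equation gives clarity = 6*shading - 159.
Linear in shading, so extremes are at the endpoints: shading = -4 gives clarity = -183; shading = 8 gives clarity = -111.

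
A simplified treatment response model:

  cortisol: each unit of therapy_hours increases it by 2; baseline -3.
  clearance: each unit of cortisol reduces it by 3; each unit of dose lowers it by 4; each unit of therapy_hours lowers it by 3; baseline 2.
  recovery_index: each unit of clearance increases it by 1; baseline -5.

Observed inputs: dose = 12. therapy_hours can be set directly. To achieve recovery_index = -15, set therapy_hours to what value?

therapy_hours = -3

Substituting into the clearance equation gives clearance = -9*therapy_hours - 37.
Substituting into the recovery_index equation gives recovery_index = -9*therapy_hours - 42.
Solve -9*therapy_hours - 42 = -15: therapy_hours = (-15 + 42) / -9 = -3.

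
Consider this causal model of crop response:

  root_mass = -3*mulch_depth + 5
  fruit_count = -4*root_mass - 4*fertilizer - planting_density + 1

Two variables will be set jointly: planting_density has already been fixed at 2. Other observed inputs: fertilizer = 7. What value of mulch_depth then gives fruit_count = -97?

With planting_density held at 2:
Substituting into the fruit_count equation gives fruit_count = 12*mulch_depth - 49.
Solve 12*mulch_depth - 49 = -97: mulch_depth = (-97 + 49) / 12 = -4.

mulch_depth = -4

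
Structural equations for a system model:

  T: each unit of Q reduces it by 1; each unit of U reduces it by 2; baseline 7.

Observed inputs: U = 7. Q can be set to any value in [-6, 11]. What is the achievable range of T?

-18 to -1

Substituting into the T equation gives T = -Q - 7.
Linear in Q, so extremes are at the endpoints: Q = -6 gives T = -1; Q = 11 gives T = -18.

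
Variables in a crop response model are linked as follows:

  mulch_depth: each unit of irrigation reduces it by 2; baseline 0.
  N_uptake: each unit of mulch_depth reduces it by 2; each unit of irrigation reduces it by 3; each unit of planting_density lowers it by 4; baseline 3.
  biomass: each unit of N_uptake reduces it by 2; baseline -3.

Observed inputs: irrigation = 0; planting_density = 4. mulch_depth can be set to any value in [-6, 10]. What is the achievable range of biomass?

-1 to 63

Intervening on mulch_depth fixes its value directly, overriding its dependence on irrigation.
Substituting into the N_uptake equation gives N_uptake = -2*mulch_depth - 13.
Substituting into the biomass equation gives biomass = 4*mulch_depth + 23.
Linear in mulch_depth, so extremes are at the endpoints: mulch_depth = -6 gives biomass = -1; mulch_depth = 10 gives biomass = 63.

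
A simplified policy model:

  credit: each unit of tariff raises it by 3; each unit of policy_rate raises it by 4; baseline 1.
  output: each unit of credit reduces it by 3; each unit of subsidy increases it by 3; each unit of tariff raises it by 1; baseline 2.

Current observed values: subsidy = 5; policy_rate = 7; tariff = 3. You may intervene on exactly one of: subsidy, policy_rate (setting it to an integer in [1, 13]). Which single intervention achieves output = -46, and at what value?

Intervening on subsidy: output = 3*subsidy - 109. Reaching -46 requires subsidy = 21, outside [1, 13].
Intervening on policy_rate: with other inputs at their observed values, output = -12*policy_rate - 10. Solving for -46 gives policy_rate = 3, within [1, 13].

set policy_rate = 3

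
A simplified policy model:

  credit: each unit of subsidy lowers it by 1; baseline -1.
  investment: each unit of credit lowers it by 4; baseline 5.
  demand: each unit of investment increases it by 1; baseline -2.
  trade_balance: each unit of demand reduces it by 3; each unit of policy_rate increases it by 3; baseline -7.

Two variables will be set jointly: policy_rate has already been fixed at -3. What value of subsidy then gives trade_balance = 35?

subsidy = -6

With policy_rate held at -3:
Substituting into the investment equation gives investment = 4*subsidy + 9.
Substituting into the demand equation gives demand = 4*subsidy + 7.
So trade_balance = -12*subsidy - 37.
Solve -12*subsidy - 37 = 35: subsidy = (35 + 37) / -12 = -6.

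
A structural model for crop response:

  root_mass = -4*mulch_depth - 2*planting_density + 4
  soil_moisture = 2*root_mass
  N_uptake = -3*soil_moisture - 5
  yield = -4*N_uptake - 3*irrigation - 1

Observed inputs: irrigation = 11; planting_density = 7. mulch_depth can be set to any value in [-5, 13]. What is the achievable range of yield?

-1502 to 226

Substituting into the root_mass equation gives root_mass = -4*mulch_depth - 10.
Substituting into the soil_moisture equation gives soil_moisture = -8*mulch_depth - 20.
So N_uptake = 24*mulch_depth + 55.
Substituting into the yield equation gives yield = -96*mulch_depth - 254.
Linear in mulch_depth, so extremes are at the endpoints: mulch_depth = -5 gives yield = 226; mulch_depth = 13 gives yield = -1502.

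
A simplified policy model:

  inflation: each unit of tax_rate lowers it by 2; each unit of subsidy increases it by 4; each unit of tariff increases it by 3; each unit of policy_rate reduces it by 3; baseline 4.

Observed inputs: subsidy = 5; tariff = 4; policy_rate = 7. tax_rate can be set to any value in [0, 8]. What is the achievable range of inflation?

-1 to 15

Substituting into the inflation equation gives inflation = -2*tax_rate + 15.
Linear in tax_rate, so extremes are at the endpoints: tax_rate = 0 gives inflation = 15; tax_rate = 8 gives inflation = -1.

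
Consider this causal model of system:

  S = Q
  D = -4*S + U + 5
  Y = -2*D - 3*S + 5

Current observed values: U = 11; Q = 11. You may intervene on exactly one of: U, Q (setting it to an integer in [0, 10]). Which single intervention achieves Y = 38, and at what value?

Intervening on U: with other inputs at their observed values, Y = -2*U + 50. Solving for 38 gives U = 6, within [0, 10].
Intervening on Q: Y = 5*Q - 27. Reaching 38 requires Q = 13, outside [0, 10].

set U = 6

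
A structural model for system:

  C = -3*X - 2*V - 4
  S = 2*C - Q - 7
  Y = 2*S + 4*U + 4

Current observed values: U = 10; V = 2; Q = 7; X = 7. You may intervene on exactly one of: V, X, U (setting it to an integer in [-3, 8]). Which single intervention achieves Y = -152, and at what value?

Intervening on V: Y = -8*V - 84. Reaching -152 requires V = 17/2, not an integer.
Intervening on X: Y = -12*X - 16. Reaching -152 requires X = 34/3, not an integer.
Intervening on U: with other inputs at their observed values, Y = 4*U - 140. Solving for -152 gives U = -3, within [-3, 8].

set U = -3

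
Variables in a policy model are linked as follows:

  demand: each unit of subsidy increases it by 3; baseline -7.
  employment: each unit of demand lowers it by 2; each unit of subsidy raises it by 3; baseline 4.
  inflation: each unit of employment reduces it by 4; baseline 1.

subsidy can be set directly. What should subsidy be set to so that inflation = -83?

Substituting into the employment equation gives employment = -3*subsidy + 18.
Substituting into the inflation equation gives inflation = 12*subsidy - 71.
Solve 12*subsidy - 71 = -83: subsidy = (-83 + 71) / 12 = -1.

subsidy = -1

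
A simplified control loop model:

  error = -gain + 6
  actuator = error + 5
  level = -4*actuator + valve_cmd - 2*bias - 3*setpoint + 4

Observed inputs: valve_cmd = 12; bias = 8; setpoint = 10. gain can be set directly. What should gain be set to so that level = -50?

gain = 6

Substituting into the actuator equation gives actuator = -gain + 11.
This gives level = 4*gain - 74.
Solve 4*gain - 74 = -50: gain = (-50 + 74) / 4 = 6.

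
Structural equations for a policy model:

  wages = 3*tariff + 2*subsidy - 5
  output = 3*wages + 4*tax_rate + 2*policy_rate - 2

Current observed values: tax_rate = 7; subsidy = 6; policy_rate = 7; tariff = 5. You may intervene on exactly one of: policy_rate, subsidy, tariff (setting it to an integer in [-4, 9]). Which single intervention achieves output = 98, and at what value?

set policy_rate = 3

Intervening on policy_rate: with other inputs at their observed values, output = 2*policy_rate + 92. Solving for 98 gives policy_rate = 3, within [-4, 9].
Intervening on subsidy: output = 6*subsidy + 70. Reaching 98 requires subsidy = 14/3, not an integer.
Intervening on tariff: output = 9*tariff + 61. Reaching 98 requires tariff = 37/9, not an integer.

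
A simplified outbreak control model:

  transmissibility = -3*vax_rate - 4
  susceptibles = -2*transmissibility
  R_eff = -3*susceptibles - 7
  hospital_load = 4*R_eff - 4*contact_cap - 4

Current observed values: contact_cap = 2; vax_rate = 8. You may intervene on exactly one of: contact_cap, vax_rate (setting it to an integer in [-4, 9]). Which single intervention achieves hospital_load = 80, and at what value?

set vax_rate = -3

Intervening on contact_cap: hospital_load = -4*contact_cap - 704. Reaching 80 requires contact_cap = -196, outside [-4, 9].
Intervening on vax_rate: with other inputs at their observed values, hospital_load = -72*vax_rate - 136. Solving for 80 gives vax_rate = -3, within [-4, 9].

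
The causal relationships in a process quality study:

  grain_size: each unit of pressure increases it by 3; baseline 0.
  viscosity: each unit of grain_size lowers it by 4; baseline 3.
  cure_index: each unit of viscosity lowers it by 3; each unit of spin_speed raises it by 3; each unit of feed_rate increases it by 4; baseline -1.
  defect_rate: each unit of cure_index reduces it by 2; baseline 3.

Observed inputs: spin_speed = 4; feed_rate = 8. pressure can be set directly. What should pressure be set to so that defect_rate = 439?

pressure = -7

Substituting into the viscosity equation gives viscosity = -12*pressure + 3.
So cure_index = 36*pressure + 34.
defect_rate becomes -72*pressure - 65.
Solve -72*pressure - 65 = 439: pressure = (439 + 65) / -72 = -7.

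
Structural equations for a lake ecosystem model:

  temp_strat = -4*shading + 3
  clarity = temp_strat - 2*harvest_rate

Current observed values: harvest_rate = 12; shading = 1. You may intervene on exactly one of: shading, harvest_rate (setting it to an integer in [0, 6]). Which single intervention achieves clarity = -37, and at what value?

Intervening on shading: with other inputs at their observed values, clarity = -4*shading - 21. Solving for -37 gives shading = 4, within [0, 6].
Intervening on harvest_rate: clarity = -2*harvest_rate - 1. Reaching -37 requires harvest_rate = 18, outside [0, 6].

set shading = 4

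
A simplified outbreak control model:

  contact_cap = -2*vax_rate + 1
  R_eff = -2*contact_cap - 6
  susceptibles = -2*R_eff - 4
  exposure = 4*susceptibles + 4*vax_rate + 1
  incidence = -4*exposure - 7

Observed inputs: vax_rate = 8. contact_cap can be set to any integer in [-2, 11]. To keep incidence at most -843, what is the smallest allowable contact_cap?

contact_cap = 9

Intervening on contact_cap fixes its value directly, overriding its dependence on vax_rate.
Substituting into the susceptibles equation gives susceptibles = 4*contact_cap + 8.
Substituting into the exposure equation gives exposure = 16*contact_cap + 65.
This gives incidence = -64*contact_cap - 267.
Require -64*contact_cap - 267 ≤ -843, so contact_cap ≥ 9.
The smallest integer in [-2, 11] satisfying this is 9.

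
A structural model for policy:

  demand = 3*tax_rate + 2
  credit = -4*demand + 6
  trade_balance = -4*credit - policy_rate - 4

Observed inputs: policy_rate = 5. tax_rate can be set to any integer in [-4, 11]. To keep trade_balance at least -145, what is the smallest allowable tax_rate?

Substituting into the credit equation gives credit = -12*tax_rate - 2.
Substituting into the trade_balance equation gives trade_balance = 48*tax_rate - 1.
Require 48*tax_rate - 1 ≥ -145, so tax_rate ≥ -3.
The smallest integer in [-4, 11] satisfying this is -3.

tax_rate = -3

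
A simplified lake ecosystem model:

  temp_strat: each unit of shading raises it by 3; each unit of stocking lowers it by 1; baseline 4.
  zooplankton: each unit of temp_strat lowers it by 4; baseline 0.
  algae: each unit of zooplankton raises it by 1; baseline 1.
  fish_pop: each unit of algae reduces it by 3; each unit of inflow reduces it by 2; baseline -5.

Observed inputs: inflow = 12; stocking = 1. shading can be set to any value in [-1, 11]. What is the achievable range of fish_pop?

Substituting into the temp_strat equation gives temp_strat = 3*shading + 3.
zooplankton becomes -12*shading - 12.
algae becomes -12*shading - 11.
So fish_pop = 36*shading + 4.
Linear in shading, so extremes are at the endpoints: shading = -1 gives fish_pop = -32; shading = 11 gives fish_pop = 400.

-32 to 400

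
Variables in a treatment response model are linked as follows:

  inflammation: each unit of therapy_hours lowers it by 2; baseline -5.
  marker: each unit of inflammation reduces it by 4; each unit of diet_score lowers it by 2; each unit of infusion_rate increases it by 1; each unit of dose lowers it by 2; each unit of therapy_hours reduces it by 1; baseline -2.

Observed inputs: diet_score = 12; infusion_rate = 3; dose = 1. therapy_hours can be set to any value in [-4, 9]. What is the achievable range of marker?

-33 to 58

Substituting into the marker equation gives marker = 7*therapy_hours - 5.
Linear in therapy_hours, so extremes are at the endpoints: therapy_hours = -4 gives marker = -33; therapy_hours = 9 gives marker = 58.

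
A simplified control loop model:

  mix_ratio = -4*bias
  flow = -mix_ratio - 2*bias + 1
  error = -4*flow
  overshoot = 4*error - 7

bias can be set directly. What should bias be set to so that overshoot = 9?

bias = -1

Substituting into the flow equation gives flow = 2*bias + 1.
Substituting into the error equation gives error = -8*bias - 4.
Substituting into the overshoot equation gives overshoot = -32*bias - 23.
Solve -32*bias - 23 = 9: bias = (9 + 23) / -32 = -1.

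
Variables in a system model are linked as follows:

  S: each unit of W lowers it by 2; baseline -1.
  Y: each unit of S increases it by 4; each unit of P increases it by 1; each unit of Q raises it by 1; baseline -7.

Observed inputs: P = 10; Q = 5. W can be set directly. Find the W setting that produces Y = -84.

Substituting into the Y equation gives Y = -8*W + 4.
Solve -8*W + 4 = -84: W = (-84 - 4) / -8 = 11.

W = 11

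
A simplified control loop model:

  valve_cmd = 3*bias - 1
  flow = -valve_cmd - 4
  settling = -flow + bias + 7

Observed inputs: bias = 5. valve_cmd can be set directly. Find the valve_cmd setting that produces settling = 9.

valve_cmd = -7

Intervening on valve_cmd fixes its value directly, overriding its dependence on bias.
Substituting into the settling equation gives settling = valve_cmd + 16.
Solve valve_cmd + 16 = 9: valve_cmd = (9 - 16) / 1 = -7.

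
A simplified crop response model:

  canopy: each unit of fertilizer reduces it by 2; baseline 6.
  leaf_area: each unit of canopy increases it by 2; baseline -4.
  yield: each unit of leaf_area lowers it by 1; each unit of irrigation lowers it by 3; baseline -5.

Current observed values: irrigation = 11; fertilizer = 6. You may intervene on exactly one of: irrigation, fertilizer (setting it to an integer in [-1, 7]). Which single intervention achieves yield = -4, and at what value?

set irrigation = 5

Intervening on irrigation: with other inputs at their observed values, yield = -3*irrigation + 11. Solving for -4 gives irrigation = 5, within [-1, 7].
Intervening on fertilizer: yield = 4*fertilizer - 46. Reaching -4 requires fertilizer = 21/2, not an integer.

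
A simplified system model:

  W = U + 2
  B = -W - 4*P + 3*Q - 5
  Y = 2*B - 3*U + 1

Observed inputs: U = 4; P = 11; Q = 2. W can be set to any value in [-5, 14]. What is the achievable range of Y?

Intervening on W fixes its value directly, overriding its dependence on U.
Substituting into the B equation gives B = -W - 43.
This gives Y = -2*W - 97.
Linear in W, so extremes are at the endpoints: W = -5 gives Y = -87; W = 14 gives Y = -125.

-125 to -87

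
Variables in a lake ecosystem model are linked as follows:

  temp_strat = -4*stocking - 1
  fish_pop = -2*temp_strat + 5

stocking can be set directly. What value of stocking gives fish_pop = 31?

Substituting into the fish_pop equation gives fish_pop = 8*stocking + 7.
Solve 8*stocking + 7 = 31: stocking = (31 - 7) / 8 = 3.

stocking = 3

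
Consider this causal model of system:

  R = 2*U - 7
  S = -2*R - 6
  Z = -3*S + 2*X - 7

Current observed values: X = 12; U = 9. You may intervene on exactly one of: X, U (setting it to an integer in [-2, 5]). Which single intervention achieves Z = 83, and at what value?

set X = 3

Intervening on X: with other inputs at their observed values, Z = 2*X + 77. Solving for 83 gives X = 3, within [-2, 5].
Intervening on U: Z = 12*U - 7. Reaching 83 requires U = 15/2, not an integer.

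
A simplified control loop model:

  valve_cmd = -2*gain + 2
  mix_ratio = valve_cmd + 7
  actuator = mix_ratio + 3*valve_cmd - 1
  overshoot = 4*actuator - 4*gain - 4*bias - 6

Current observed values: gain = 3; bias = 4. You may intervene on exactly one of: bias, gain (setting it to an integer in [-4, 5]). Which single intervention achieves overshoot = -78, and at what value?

set bias = 5

Intervening on bias: with other inputs at their observed values, overshoot = -4*bias - 58. Solving for -78 gives bias = 5, within [-4, 5].
Intervening on gain: overshoot = -36*gain + 34. Reaching -78 requires gain = 28/9, not an integer.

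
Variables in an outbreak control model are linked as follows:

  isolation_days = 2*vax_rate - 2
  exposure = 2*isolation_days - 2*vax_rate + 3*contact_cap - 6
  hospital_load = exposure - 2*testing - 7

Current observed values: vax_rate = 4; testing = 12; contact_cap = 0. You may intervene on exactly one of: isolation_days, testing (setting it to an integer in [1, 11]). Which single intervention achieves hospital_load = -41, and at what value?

set isolation_days = 2

Intervening on isolation_days: with other inputs at their observed values, hospital_load = 2*isolation_days - 45. Solving for -41 gives isolation_days = 2, within [1, 11].
Intervening on testing: hospital_load = -2*testing - 9. Reaching -41 requires testing = 16, outside [1, 11].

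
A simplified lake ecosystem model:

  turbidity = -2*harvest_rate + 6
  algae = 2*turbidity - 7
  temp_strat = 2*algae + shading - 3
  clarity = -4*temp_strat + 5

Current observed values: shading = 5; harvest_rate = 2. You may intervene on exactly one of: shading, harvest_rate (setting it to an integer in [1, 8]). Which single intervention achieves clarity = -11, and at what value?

Intervening on shading: clarity = -4*shading + 41. Reaching -11 requires shading = 13, outside [1, 8].
Intervening on harvest_rate: with other inputs at their observed values, clarity = 32*harvest_rate - 43. Solving for -11 gives harvest_rate = 1, within [1, 8].

set harvest_rate = 1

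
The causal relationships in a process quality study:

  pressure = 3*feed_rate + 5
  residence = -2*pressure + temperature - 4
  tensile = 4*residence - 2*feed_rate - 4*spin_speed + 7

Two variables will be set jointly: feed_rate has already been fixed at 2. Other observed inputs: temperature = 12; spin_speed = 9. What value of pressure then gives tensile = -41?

With feed_rate held at 2:
Intervening on pressure fixes its value directly, overriding its dependence on feed_rate.
Substituting into the residence equation gives residence = -2*pressure + 8.
Substituting into the tensile equation gives tensile = -8*pressure - 1.
Solve -8*pressure - 1 = -41: pressure = (-41 + 1) / -8 = 5.

pressure = 5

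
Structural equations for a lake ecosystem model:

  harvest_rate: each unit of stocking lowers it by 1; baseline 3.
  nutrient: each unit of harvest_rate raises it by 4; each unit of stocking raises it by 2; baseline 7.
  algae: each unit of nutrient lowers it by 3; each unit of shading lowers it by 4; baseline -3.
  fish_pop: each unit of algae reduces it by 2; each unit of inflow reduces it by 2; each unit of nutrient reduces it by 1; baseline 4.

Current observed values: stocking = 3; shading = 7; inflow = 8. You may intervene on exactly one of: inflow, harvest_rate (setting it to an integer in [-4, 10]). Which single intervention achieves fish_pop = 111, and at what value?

Intervening on inflow: with other inputs at their observed values, fish_pop = -2*inflow + 131. Solving for 111 gives inflow = 10, within [-4, 10].
Intervening on harvest_rate: fish_pop = 20*harvest_rate + 115. Reaching 111 requires harvest_rate = -1/5, not an integer.

set inflow = 10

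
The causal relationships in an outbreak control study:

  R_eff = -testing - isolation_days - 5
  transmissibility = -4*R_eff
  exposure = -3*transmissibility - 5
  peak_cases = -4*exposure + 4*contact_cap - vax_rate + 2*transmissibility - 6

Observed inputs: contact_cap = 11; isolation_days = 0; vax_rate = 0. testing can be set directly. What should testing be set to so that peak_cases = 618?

testing = 5

Substituting into the R_eff equation gives R_eff = -testing - 5.
transmissibility becomes 4*testing + 20.
exposure becomes -12*testing - 65.
Substituting into the peak_cases equation gives peak_cases = 56*testing + 338.
Solve 56*testing + 338 = 618: testing = (618 - 338) / 56 = 5.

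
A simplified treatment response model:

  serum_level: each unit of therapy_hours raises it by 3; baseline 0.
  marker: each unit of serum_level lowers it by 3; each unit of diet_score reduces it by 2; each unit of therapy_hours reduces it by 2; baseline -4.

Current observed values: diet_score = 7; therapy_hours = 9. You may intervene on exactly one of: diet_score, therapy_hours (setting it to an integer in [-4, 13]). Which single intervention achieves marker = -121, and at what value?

set diet_score = 9

Intervening on diet_score: with other inputs at their observed values, marker = -2*diet_score - 103. Solving for -121 gives diet_score = 9, within [-4, 13].
Intervening on therapy_hours: marker = -11*therapy_hours - 18. Reaching -121 requires therapy_hours = 103/11, not an integer.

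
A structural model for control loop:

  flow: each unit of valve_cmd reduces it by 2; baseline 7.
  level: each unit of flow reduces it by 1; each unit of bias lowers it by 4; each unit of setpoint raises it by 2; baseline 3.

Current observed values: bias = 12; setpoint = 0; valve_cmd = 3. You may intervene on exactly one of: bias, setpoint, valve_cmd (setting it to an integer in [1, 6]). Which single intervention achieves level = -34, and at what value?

set setpoint = 6

Intervening on bias: level = -4*bias + 2. Reaching -34 requires bias = 9, outside [1, 6].
Intervening on setpoint: with other inputs at their observed values, level = 2*setpoint - 46. Solving for -34 gives setpoint = 6, within [1, 6].
Intervening on valve_cmd: level = 2*valve_cmd - 52. Reaching -34 requires valve_cmd = 9, outside [1, 6].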